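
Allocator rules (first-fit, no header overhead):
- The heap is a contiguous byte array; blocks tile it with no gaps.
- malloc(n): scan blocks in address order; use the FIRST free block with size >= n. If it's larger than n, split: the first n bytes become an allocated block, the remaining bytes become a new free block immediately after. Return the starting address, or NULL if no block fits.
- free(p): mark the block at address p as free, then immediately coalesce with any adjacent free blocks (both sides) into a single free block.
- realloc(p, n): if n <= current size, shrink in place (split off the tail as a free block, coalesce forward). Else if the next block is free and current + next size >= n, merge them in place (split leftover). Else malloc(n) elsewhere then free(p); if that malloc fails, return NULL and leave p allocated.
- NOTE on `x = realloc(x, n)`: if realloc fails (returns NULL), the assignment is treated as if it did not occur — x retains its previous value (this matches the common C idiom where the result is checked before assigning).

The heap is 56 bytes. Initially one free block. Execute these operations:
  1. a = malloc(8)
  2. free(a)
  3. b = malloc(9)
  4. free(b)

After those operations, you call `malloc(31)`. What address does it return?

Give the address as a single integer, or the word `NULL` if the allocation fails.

Answer: 0

Derivation:
Op 1: a = malloc(8) -> a = 0; heap: [0-7 ALLOC][8-55 FREE]
Op 2: free(a) -> (freed a); heap: [0-55 FREE]
Op 3: b = malloc(9) -> b = 0; heap: [0-8 ALLOC][9-55 FREE]
Op 4: free(b) -> (freed b); heap: [0-55 FREE]
malloc(31): first-fit scan over [0-55 FREE] -> 0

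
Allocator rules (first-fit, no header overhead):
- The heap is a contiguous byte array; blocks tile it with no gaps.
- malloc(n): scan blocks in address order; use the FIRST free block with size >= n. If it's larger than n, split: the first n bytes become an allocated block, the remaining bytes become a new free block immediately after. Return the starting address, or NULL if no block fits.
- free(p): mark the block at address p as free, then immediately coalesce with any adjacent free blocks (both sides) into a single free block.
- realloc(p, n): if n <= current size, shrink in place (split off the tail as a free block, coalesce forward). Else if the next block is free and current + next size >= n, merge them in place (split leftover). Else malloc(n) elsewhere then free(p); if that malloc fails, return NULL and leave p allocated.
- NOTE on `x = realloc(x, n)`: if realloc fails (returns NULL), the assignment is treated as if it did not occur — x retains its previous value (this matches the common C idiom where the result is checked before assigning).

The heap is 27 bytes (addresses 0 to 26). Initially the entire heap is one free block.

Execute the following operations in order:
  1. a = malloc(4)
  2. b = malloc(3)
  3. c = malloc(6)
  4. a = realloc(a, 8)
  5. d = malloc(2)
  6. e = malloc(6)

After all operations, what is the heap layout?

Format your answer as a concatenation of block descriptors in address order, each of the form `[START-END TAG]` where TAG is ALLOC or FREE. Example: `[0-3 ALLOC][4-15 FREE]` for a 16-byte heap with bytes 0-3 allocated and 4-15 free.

Answer: [0-1 ALLOC][2-3 FREE][4-6 ALLOC][7-12 ALLOC][13-20 ALLOC][21-26 ALLOC]

Derivation:
Op 1: a = malloc(4) -> a = 0; heap: [0-3 ALLOC][4-26 FREE]
Op 2: b = malloc(3) -> b = 4; heap: [0-3 ALLOC][4-6 ALLOC][7-26 FREE]
Op 3: c = malloc(6) -> c = 7; heap: [0-3 ALLOC][4-6 ALLOC][7-12 ALLOC][13-26 FREE]
Op 4: a = realloc(a, 8) -> a = 13; heap: [0-3 FREE][4-6 ALLOC][7-12 ALLOC][13-20 ALLOC][21-26 FREE]
Op 5: d = malloc(2) -> d = 0; heap: [0-1 ALLOC][2-3 FREE][4-6 ALLOC][7-12 ALLOC][13-20 ALLOC][21-26 FREE]
Op 6: e = malloc(6) -> e = 21; heap: [0-1 ALLOC][2-3 FREE][4-6 ALLOC][7-12 ALLOC][13-20 ALLOC][21-26 ALLOC]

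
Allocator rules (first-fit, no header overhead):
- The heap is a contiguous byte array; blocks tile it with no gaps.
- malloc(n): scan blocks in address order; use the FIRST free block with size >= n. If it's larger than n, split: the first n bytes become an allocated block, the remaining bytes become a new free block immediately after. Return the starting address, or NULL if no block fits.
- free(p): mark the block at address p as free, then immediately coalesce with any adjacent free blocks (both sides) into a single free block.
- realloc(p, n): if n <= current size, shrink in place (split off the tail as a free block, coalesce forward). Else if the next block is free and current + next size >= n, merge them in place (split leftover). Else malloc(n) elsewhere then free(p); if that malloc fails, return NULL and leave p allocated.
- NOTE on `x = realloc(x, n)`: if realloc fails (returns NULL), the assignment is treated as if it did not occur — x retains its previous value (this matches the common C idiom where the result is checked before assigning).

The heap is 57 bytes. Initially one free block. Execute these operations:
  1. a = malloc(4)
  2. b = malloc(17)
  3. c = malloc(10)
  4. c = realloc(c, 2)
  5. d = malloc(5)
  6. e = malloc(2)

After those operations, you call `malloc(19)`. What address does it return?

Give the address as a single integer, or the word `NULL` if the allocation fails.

Op 1: a = malloc(4) -> a = 0; heap: [0-3 ALLOC][4-56 FREE]
Op 2: b = malloc(17) -> b = 4; heap: [0-3 ALLOC][4-20 ALLOC][21-56 FREE]
Op 3: c = malloc(10) -> c = 21; heap: [0-3 ALLOC][4-20 ALLOC][21-30 ALLOC][31-56 FREE]
Op 4: c = realloc(c, 2) -> c = 21; heap: [0-3 ALLOC][4-20 ALLOC][21-22 ALLOC][23-56 FREE]
Op 5: d = malloc(5) -> d = 23; heap: [0-3 ALLOC][4-20 ALLOC][21-22 ALLOC][23-27 ALLOC][28-56 FREE]
Op 6: e = malloc(2) -> e = 28; heap: [0-3 ALLOC][4-20 ALLOC][21-22 ALLOC][23-27 ALLOC][28-29 ALLOC][30-56 FREE]
malloc(19): first-fit scan over [0-3 ALLOC][4-20 ALLOC][21-22 ALLOC][23-27 ALLOC][28-29 ALLOC][30-56 FREE] -> 30

Answer: 30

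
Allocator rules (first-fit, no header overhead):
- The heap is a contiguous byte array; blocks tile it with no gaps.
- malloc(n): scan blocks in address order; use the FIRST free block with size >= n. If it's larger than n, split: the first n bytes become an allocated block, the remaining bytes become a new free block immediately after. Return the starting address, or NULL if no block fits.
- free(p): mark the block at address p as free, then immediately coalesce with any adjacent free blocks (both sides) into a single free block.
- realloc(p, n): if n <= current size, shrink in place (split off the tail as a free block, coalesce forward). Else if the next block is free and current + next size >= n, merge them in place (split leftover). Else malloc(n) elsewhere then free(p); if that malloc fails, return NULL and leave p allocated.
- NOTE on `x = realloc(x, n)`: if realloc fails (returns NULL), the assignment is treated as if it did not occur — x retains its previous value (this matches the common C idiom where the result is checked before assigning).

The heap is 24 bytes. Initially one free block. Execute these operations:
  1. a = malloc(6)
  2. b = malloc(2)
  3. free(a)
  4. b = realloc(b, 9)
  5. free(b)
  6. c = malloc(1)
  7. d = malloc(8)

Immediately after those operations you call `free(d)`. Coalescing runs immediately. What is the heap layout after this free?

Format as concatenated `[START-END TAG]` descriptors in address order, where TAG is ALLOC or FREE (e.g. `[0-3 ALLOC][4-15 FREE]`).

Answer: [0-0 ALLOC][1-23 FREE]

Derivation:
Op 1: a = malloc(6) -> a = 0; heap: [0-5 ALLOC][6-23 FREE]
Op 2: b = malloc(2) -> b = 6; heap: [0-5 ALLOC][6-7 ALLOC][8-23 FREE]
Op 3: free(a) -> (freed a); heap: [0-5 FREE][6-7 ALLOC][8-23 FREE]
Op 4: b = realloc(b, 9) -> b = 6; heap: [0-5 FREE][6-14 ALLOC][15-23 FREE]
Op 5: free(b) -> (freed b); heap: [0-23 FREE]
Op 6: c = malloc(1) -> c = 0; heap: [0-0 ALLOC][1-23 FREE]
Op 7: d = malloc(8) -> d = 1; heap: [0-0 ALLOC][1-8 ALLOC][9-23 FREE]
free(d): d = 1 -> block [1-8 ALLOC]; mark free, coalesce with adjacent free neighbors -> [0-0 ALLOC][1-23 FREE]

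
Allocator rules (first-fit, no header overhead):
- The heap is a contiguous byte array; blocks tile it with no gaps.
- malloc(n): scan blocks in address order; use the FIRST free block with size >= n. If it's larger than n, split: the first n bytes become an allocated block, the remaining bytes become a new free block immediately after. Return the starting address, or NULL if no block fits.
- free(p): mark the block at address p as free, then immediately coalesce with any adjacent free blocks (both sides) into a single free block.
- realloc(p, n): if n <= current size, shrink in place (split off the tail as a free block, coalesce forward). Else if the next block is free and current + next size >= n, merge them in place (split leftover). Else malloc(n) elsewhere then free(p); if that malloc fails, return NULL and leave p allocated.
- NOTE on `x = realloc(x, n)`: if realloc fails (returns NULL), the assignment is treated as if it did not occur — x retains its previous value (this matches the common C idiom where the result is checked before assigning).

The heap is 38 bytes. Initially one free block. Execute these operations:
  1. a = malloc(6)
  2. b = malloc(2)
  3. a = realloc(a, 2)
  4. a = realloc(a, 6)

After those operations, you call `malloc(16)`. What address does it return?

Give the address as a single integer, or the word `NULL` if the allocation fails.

Answer: 8

Derivation:
Op 1: a = malloc(6) -> a = 0; heap: [0-5 ALLOC][6-37 FREE]
Op 2: b = malloc(2) -> b = 6; heap: [0-5 ALLOC][6-7 ALLOC][8-37 FREE]
Op 3: a = realloc(a, 2) -> a = 0; heap: [0-1 ALLOC][2-5 FREE][6-7 ALLOC][8-37 FREE]
Op 4: a = realloc(a, 6) -> a = 0; heap: [0-5 ALLOC][6-7 ALLOC][8-37 FREE]
malloc(16): first-fit scan over [0-5 ALLOC][6-7 ALLOC][8-37 FREE] -> 8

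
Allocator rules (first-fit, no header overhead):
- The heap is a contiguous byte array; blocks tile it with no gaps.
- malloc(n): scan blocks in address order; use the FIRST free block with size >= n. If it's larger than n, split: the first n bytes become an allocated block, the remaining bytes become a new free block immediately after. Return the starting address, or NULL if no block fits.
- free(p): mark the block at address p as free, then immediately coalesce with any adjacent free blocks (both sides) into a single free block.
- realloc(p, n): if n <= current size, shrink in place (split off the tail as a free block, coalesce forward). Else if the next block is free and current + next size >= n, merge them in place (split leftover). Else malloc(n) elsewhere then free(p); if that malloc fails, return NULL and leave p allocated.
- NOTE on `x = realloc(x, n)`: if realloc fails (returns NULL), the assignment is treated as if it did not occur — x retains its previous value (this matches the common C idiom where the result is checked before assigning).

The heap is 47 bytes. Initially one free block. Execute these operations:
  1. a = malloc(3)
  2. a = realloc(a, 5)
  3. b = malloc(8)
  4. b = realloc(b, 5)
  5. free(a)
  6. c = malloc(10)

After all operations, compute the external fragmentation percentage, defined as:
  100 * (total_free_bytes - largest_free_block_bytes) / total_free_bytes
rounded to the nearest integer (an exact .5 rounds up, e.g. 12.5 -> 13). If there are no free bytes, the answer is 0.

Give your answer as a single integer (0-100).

Op 1: a = malloc(3) -> a = 0; heap: [0-2 ALLOC][3-46 FREE]
Op 2: a = realloc(a, 5) -> a = 0; heap: [0-4 ALLOC][5-46 FREE]
Op 3: b = malloc(8) -> b = 5; heap: [0-4 ALLOC][5-12 ALLOC][13-46 FREE]
Op 4: b = realloc(b, 5) -> b = 5; heap: [0-4 ALLOC][5-9 ALLOC][10-46 FREE]
Op 5: free(a) -> (freed a); heap: [0-4 FREE][5-9 ALLOC][10-46 FREE]
Op 6: c = malloc(10) -> c = 10; heap: [0-4 FREE][5-9 ALLOC][10-19 ALLOC][20-46 FREE]
Free blocks: [5 27] total_free=32 largest=27 -> 100*(32-27)/32 = 500/32 = 15.625 -> rounds to 16

Answer: 16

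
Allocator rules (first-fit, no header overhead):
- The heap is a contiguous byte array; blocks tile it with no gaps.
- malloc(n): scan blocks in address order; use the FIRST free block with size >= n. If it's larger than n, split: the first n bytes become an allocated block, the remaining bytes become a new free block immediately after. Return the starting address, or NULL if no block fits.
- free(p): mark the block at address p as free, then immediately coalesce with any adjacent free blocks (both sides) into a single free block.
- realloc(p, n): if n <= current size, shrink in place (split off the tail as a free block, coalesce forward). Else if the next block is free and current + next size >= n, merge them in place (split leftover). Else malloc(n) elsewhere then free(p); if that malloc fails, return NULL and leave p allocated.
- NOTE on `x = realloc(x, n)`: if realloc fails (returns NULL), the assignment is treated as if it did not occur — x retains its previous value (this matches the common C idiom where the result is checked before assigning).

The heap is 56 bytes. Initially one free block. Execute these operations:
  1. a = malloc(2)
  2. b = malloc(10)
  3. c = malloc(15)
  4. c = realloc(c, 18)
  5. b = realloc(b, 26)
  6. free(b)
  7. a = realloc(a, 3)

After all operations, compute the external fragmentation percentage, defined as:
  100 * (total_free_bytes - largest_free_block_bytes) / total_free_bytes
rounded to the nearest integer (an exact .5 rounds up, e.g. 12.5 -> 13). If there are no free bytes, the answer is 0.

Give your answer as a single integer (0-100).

Answer: 26

Derivation:
Op 1: a = malloc(2) -> a = 0; heap: [0-1 ALLOC][2-55 FREE]
Op 2: b = malloc(10) -> b = 2; heap: [0-1 ALLOC][2-11 ALLOC][12-55 FREE]
Op 3: c = malloc(15) -> c = 12; heap: [0-1 ALLOC][2-11 ALLOC][12-26 ALLOC][27-55 FREE]
Op 4: c = realloc(c, 18) -> c = 12; heap: [0-1 ALLOC][2-11 ALLOC][12-29 ALLOC][30-55 FREE]
Op 5: b = realloc(b, 26) -> b = 30; heap: [0-1 ALLOC][2-11 FREE][12-29 ALLOC][30-55 ALLOC]
Op 6: free(b) -> (freed b); heap: [0-1 ALLOC][2-11 FREE][12-29 ALLOC][30-55 FREE]
Op 7: a = realloc(a, 3) -> a = 0; heap: [0-2 ALLOC][3-11 FREE][12-29 ALLOC][30-55 FREE]
Free blocks: [9 26] total_free=35 largest=26 -> 100*(35-26)/35 = 900/35 ≈ 25.714 -> rounds to 26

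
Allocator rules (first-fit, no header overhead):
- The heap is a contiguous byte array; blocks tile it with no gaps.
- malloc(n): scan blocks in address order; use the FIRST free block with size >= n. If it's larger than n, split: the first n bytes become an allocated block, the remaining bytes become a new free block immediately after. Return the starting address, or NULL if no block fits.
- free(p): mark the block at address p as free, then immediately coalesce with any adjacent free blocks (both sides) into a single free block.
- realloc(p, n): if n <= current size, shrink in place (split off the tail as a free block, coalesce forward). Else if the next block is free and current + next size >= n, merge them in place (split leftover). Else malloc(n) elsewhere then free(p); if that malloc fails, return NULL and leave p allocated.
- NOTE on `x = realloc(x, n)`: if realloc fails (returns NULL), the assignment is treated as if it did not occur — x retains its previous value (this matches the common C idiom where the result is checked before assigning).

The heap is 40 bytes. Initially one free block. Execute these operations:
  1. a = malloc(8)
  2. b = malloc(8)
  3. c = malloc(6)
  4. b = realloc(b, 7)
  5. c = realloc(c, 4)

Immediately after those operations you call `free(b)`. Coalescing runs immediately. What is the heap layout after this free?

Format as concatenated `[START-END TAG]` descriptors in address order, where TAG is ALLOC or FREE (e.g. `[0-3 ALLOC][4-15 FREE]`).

Op 1: a = malloc(8) -> a = 0; heap: [0-7 ALLOC][8-39 FREE]
Op 2: b = malloc(8) -> b = 8; heap: [0-7 ALLOC][8-15 ALLOC][16-39 FREE]
Op 3: c = malloc(6) -> c = 16; heap: [0-7 ALLOC][8-15 ALLOC][16-21 ALLOC][22-39 FREE]
Op 4: b = realloc(b, 7) -> b = 8; heap: [0-7 ALLOC][8-14 ALLOC][15-15 FREE][16-21 ALLOC][22-39 FREE]
Op 5: c = realloc(c, 4) -> c = 16; heap: [0-7 ALLOC][8-14 ALLOC][15-15 FREE][16-19 ALLOC][20-39 FREE]
free(b): b = 8 -> block [8-14 ALLOC]; mark free, coalesce with adjacent free neighbors -> [0-7 ALLOC][8-15 FREE][16-19 ALLOC][20-39 FREE]

Answer: [0-7 ALLOC][8-15 FREE][16-19 ALLOC][20-39 FREE]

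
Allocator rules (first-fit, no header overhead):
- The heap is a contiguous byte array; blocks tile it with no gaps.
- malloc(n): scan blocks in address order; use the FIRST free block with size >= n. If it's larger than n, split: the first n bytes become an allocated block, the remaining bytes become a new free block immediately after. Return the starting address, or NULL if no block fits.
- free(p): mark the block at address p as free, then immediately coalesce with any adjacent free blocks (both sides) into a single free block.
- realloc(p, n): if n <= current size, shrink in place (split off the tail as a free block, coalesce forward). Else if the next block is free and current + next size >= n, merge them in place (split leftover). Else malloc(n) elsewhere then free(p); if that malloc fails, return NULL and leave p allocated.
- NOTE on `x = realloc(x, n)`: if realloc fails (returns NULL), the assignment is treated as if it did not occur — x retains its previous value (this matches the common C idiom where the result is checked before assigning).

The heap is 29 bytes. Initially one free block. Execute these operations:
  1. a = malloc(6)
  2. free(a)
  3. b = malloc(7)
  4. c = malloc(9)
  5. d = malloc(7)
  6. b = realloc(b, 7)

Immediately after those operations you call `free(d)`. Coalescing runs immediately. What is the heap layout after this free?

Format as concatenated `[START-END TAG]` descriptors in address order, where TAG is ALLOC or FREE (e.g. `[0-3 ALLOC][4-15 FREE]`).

Op 1: a = malloc(6) -> a = 0; heap: [0-5 ALLOC][6-28 FREE]
Op 2: free(a) -> (freed a); heap: [0-28 FREE]
Op 3: b = malloc(7) -> b = 0; heap: [0-6 ALLOC][7-28 FREE]
Op 4: c = malloc(9) -> c = 7; heap: [0-6 ALLOC][7-15 ALLOC][16-28 FREE]
Op 5: d = malloc(7) -> d = 16; heap: [0-6 ALLOC][7-15 ALLOC][16-22 ALLOC][23-28 FREE]
Op 6: b = realloc(b, 7) -> b = 0; heap: [0-6 ALLOC][7-15 ALLOC][16-22 ALLOC][23-28 FREE]
free(d): d = 16 -> block [16-22 ALLOC]; mark free, coalesce with adjacent free neighbors -> [0-6 ALLOC][7-15 ALLOC][16-28 FREE]

Answer: [0-6 ALLOC][7-15 ALLOC][16-28 FREE]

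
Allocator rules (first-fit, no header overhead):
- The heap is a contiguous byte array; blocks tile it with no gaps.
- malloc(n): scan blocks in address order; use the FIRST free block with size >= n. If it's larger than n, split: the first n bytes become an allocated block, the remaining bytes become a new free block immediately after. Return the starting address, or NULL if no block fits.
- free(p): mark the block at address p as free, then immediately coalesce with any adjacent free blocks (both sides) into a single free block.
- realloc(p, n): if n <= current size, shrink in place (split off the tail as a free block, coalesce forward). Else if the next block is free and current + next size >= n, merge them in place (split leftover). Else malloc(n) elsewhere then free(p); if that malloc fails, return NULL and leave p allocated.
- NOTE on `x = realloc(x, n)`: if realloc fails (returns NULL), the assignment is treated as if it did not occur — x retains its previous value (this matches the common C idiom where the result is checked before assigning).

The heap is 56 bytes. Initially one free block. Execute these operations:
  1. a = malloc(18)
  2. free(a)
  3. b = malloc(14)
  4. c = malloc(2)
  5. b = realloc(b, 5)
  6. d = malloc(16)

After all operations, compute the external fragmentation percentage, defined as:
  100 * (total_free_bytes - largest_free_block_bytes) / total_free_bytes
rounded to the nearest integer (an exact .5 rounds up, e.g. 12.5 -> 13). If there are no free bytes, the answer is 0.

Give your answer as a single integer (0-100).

Op 1: a = malloc(18) -> a = 0; heap: [0-17 ALLOC][18-55 FREE]
Op 2: free(a) -> (freed a); heap: [0-55 FREE]
Op 3: b = malloc(14) -> b = 0; heap: [0-13 ALLOC][14-55 FREE]
Op 4: c = malloc(2) -> c = 14; heap: [0-13 ALLOC][14-15 ALLOC][16-55 FREE]
Op 5: b = realloc(b, 5) -> b = 0; heap: [0-4 ALLOC][5-13 FREE][14-15 ALLOC][16-55 FREE]
Op 6: d = malloc(16) -> d = 16; heap: [0-4 ALLOC][5-13 FREE][14-15 ALLOC][16-31 ALLOC][32-55 FREE]
Free blocks: [9 24] total_free=33 largest=24 -> 100*(33-24)/33 = 900/33 ≈ 27.273 -> rounds to 27

Answer: 27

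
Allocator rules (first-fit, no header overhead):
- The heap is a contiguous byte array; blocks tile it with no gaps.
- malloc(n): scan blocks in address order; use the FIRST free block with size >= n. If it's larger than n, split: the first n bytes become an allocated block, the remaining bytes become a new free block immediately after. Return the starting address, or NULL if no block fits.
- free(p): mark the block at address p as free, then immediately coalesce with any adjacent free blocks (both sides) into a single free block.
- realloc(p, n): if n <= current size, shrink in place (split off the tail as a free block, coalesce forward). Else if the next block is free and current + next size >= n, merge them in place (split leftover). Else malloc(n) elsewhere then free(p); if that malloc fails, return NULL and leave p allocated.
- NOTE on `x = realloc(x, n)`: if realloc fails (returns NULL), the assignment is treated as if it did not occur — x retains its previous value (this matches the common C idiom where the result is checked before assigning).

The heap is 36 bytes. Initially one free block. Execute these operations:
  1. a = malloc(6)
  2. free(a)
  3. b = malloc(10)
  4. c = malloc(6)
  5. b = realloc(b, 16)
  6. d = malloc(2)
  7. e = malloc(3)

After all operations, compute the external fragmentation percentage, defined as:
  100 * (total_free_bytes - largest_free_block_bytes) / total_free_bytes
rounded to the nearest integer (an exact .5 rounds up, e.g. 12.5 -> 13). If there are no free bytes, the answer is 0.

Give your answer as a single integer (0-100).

Answer: 44

Derivation:
Op 1: a = malloc(6) -> a = 0; heap: [0-5 ALLOC][6-35 FREE]
Op 2: free(a) -> (freed a); heap: [0-35 FREE]
Op 3: b = malloc(10) -> b = 0; heap: [0-9 ALLOC][10-35 FREE]
Op 4: c = malloc(6) -> c = 10; heap: [0-9 ALLOC][10-15 ALLOC][16-35 FREE]
Op 5: b = realloc(b, 16) -> b = 16; heap: [0-9 FREE][10-15 ALLOC][16-31 ALLOC][32-35 FREE]
Op 6: d = malloc(2) -> d = 0; heap: [0-1 ALLOC][2-9 FREE][10-15 ALLOC][16-31 ALLOC][32-35 FREE]
Op 7: e = malloc(3) -> e = 2; heap: [0-1 ALLOC][2-4 ALLOC][5-9 FREE][10-15 ALLOC][16-31 ALLOC][32-35 FREE]
Free blocks: [5 4] total_free=9 largest=5 -> 100*(9-5)/9 = 400/9 ≈ 44.444 -> rounds to 44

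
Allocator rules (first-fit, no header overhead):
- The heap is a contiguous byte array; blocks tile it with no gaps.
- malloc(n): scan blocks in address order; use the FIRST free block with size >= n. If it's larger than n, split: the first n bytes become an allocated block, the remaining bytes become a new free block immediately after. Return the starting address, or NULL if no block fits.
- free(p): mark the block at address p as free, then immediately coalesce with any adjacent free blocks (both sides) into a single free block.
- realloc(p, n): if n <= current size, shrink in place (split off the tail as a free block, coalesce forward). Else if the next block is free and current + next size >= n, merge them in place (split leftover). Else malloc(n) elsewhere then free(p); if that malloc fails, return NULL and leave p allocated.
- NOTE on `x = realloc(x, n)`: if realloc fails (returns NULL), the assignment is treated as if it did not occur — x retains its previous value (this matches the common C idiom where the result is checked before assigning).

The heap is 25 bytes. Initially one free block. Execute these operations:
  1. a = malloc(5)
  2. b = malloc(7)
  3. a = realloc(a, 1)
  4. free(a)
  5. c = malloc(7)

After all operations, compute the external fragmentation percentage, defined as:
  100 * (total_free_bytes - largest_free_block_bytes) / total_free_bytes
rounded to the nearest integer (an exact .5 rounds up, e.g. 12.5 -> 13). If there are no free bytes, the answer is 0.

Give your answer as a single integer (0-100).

Op 1: a = malloc(5) -> a = 0; heap: [0-4 ALLOC][5-24 FREE]
Op 2: b = malloc(7) -> b = 5; heap: [0-4 ALLOC][5-11 ALLOC][12-24 FREE]
Op 3: a = realloc(a, 1) -> a = 0; heap: [0-0 ALLOC][1-4 FREE][5-11 ALLOC][12-24 FREE]
Op 4: free(a) -> (freed a); heap: [0-4 FREE][5-11 ALLOC][12-24 FREE]
Op 5: c = malloc(7) -> c = 12; heap: [0-4 FREE][5-11 ALLOC][12-18 ALLOC][19-24 FREE]
Free blocks: [5 6] total_free=11 largest=6 -> 100*(11-6)/11 = 500/11 ≈ 45.455 -> rounds to 45

Answer: 45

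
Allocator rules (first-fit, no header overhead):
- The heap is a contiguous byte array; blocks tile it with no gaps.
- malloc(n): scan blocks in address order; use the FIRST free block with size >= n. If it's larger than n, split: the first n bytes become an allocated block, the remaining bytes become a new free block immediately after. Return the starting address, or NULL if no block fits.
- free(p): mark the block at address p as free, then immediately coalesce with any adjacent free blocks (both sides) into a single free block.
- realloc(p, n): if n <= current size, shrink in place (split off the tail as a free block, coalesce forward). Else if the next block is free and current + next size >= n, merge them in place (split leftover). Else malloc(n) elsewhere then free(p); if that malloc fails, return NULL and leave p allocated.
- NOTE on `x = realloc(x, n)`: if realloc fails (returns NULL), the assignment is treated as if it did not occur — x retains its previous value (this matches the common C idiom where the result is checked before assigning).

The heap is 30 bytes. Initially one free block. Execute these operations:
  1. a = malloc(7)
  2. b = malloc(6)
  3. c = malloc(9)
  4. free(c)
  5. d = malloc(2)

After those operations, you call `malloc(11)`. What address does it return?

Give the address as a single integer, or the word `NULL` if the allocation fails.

Answer: 15

Derivation:
Op 1: a = malloc(7) -> a = 0; heap: [0-6 ALLOC][7-29 FREE]
Op 2: b = malloc(6) -> b = 7; heap: [0-6 ALLOC][7-12 ALLOC][13-29 FREE]
Op 3: c = malloc(9) -> c = 13; heap: [0-6 ALLOC][7-12 ALLOC][13-21 ALLOC][22-29 FREE]
Op 4: free(c) -> (freed c); heap: [0-6 ALLOC][7-12 ALLOC][13-29 FREE]
Op 5: d = malloc(2) -> d = 13; heap: [0-6 ALLOC][7-12 ALLOC][13-14 ALLOC][15-29 FREE]
malloc(11): first-fit scan over [0-6 ALLOC][7-12 ALLOC][13-14 ALLOC][15-29 FREE] -> 15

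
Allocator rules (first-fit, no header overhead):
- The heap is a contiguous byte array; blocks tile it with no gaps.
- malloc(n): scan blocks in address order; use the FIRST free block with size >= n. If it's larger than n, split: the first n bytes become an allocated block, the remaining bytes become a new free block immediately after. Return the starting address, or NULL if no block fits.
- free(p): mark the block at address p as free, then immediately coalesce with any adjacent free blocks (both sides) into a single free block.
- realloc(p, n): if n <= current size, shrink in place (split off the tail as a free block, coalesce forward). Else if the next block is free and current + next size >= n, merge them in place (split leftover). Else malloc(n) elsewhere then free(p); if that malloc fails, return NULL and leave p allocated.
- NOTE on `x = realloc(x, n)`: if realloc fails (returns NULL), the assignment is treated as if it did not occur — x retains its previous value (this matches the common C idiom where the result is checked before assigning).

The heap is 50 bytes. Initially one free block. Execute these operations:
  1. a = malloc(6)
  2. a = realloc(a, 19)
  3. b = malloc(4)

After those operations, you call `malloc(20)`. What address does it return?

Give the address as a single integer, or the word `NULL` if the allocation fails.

Op 1: a = malloc(6) -> a = 0; heap: [0-5 ALLOC][6-49 FREE]
Op 2: a = realloc(a, 19) -> a = 0; heap: [0-18 ALLOC][19-49 FREE]
Op 3: b = malloc(4) -> b = 19; heap: [0-18 ALLOC][19-22 ALLOC][23-49 FREE]
malloc(20): first-fit scan over [0-18 ALLOC][19-22 ALLOC][23-49 FREE] -> 23

Answer: 23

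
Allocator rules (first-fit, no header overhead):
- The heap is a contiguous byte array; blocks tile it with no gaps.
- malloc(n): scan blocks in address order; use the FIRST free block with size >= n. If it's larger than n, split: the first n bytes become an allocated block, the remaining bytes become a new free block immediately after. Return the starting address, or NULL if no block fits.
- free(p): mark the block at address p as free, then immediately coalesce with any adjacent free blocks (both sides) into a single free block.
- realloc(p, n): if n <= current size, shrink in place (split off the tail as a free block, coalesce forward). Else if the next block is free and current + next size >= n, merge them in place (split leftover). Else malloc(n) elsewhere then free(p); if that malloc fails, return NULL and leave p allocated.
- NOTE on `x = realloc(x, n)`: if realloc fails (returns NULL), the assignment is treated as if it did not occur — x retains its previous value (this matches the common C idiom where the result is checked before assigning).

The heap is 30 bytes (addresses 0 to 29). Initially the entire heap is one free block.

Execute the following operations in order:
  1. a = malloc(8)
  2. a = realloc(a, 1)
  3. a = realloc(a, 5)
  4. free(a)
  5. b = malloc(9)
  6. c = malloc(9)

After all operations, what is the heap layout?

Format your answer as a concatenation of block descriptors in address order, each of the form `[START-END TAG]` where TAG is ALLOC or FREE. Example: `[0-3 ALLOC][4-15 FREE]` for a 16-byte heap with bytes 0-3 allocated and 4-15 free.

Op 1: a = malloc(8) -> a = 0; heap: [0-7 ALLOC][8-29 FREE]
Op 2: a = realloc(a, 1) -> a = 0; heap: [0-0 ALLOC][1-29 FREE]
Op 3: a = realloc(a, 5) -> a = 0; heap: [0-4 ALLOC][5-29 FREE]
Op 4: free(a) -> (freed a); heap: [0-29 FREE]
Op 5: b = malloc(9) -> b = 0; heap: [0-8 ALLOC][9-29 FREE]
Op 6: c = malloc(9) -> c = 9; heap: [0-8 ALLOC][9-17 ALLOC][18-29 FREE]

Answer: [0-8 ALLOC][9-17 ALLOC][18-29 FREE]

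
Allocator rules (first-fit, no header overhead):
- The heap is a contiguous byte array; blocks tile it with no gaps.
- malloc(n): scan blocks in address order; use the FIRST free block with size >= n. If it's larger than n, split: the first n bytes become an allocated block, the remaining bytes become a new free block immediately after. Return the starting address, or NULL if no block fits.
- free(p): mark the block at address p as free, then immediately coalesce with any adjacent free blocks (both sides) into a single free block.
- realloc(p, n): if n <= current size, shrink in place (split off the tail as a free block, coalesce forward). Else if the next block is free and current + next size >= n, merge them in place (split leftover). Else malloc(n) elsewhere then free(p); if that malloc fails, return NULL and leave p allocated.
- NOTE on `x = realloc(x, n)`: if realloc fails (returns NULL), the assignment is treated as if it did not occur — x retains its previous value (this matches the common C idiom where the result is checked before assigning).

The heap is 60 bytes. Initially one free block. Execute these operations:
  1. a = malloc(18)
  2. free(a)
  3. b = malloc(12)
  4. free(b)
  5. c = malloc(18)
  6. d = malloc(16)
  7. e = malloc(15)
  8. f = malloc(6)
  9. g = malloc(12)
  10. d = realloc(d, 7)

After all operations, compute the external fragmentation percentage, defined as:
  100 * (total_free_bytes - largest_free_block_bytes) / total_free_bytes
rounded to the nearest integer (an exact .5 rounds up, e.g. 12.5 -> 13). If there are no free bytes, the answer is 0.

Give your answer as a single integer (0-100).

Op 1: a = malloc(18) -> a = 0; heap: [0-17 ALLOC][18-59 FREE]
Op 2: free(a) -> (freed a); heap: [0-59 FREE]
Op 3: b = malloc(12) -> b = 0; heap: [0-11 ALLOC][12-59 FREE]
Op 4: free(b) -> (freed b); heap: [0-59 FREE]
Op 5: c = malloc(18) -> c = 0; heap: [0-17 ALLOC][18-59 FREE]
Op 6: d = malloc(16) -> d = 18; heap: [0-17 ALLOC][18-33 ALLOC][34-59 FREE]
Op 7: e = malloc(15) -> e = 34; heap: [0-17 ALLOC][18-33 ALLOC][34-48 ALLOC][49-59 FREE]
Op 8: f = malloc(6) -> f = 49; heap: [0-17 ALLOC][18-33 ALLOC][34-48 ALLOC][49-54 ALLOC][55-59 FREE]
Op 9: g = malloc(12) -> g = NULL; heap: [0-17 ALLOC][18-33 ALLOC][34-48 ALLOC][49-54 ALLOC][55-59 FREE]
Op 10: d = realloc(d, 7) -> d = 18; heap: [0-17 ALLOC][18-24 ALLOC][25-33 FREE][34-48 ALLOC][49-54 ALLOC][55-59 FREE]
Free blocks: [9 5] total_free=14 largest=9 -> 100*(14-9)/14 = 500/14 ≈ 35.714 -> rounds to 36

Answer: 36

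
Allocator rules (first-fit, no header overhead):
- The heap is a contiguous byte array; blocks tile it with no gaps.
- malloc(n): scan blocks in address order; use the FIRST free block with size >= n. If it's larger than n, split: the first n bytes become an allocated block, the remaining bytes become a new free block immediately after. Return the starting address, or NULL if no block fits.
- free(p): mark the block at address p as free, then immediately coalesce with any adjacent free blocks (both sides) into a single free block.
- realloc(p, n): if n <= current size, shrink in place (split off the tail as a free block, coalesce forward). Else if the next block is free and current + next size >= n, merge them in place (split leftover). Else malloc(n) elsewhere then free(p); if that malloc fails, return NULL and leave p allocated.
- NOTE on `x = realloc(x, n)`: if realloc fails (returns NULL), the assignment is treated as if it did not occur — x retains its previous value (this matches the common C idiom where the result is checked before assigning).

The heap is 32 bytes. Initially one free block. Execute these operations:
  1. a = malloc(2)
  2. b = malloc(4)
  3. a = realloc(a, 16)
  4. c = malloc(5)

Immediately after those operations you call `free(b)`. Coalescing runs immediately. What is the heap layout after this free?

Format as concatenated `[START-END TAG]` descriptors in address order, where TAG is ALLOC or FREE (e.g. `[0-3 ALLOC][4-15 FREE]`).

Answer: [0-5 FREE][6-21 ALLOC][22-26 ALLOC][27-31 FREE]

Derivation:
Op 1: a = malloc(2) -> a = 0; heap: [0-1 ALLOC][2-31 FREE]
Op 2: b = malloc(4) -> b = 2; heap: [0-1 ALLOC][2-5 ALLOC][6-31 FREE]
Op 3: a = realloc(a, 16) -> a = 6; heap: [0-1 FREE][2-5 ALLOC][6-21 ALLOC][22-31 FREE]
Op 4: c = malloc(5) -> c = 22; heap: [0-1 FREE][2-5 ALLOC][6-21 ALLOC][22-26 ALLOC][27-31 FREE]
free(b): b = 2 -> block [2-5 ALLOC]; mark free, coalesce with adjacent free neighbors -> [0-5 FREE][6-21 ALLOC][22-26 ALLOC][27-31 FREE]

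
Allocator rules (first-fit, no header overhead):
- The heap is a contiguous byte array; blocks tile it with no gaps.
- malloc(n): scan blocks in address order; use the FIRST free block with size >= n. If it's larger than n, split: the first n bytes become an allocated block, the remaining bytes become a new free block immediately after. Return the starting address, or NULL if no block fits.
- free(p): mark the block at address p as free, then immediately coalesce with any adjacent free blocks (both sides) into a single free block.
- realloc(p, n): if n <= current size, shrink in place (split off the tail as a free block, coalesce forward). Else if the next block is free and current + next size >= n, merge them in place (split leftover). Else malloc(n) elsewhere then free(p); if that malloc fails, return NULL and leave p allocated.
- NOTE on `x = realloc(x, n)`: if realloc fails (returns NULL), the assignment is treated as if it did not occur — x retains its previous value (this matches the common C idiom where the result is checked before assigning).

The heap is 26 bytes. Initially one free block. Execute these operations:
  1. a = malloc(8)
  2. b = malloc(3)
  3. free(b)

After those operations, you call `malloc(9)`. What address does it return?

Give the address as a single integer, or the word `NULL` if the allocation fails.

Answer: 8

Derivation:
Op 1: a = malloc(8) -> a = 0; heap: [0-7 ALLOC][8-25 FREE]
Op 2: b = malloc(3) -> b = 8; heap: [0-7 ALLOC][8-10 ALLOC][11-25 FREE]
Op 3: free(b) -> (freed b); heap: [0-7 ALLOC][8-25 FREE]
malloc(9): first-fit scan over [0-7 ALLOC][8-25 FREE] -> 8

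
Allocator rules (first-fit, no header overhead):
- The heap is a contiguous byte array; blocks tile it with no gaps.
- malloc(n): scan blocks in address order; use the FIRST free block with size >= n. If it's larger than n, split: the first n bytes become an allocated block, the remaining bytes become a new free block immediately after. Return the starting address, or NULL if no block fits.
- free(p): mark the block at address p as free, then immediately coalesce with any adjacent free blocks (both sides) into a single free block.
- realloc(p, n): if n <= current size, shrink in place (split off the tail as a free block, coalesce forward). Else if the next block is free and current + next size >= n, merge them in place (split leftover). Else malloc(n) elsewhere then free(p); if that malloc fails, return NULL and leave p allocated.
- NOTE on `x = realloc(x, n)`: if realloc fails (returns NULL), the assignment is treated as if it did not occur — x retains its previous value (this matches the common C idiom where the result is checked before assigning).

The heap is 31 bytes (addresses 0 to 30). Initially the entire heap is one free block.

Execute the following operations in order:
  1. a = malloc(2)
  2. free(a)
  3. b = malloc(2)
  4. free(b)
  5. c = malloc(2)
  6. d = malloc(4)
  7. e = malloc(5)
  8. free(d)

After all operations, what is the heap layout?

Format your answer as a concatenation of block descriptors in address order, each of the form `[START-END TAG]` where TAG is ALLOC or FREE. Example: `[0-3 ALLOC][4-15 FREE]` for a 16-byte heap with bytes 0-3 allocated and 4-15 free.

Answer: [0-1 ALLOC][2-5 FREE][6-10 ALLOC][11-30 FREE]

Derivation:
Op 1: a = malloc(2) -> a = 0; heap: [0-1 ALLOC][2-30 FREE]
Op 2: free(a) -> (freed a); heap: [0-30 FREE]
Op 3: b = malloc(2) -> b = 0; heap: [0-1 ALLOC][2-30 FREE]
Op 4: free(b) -> (freed b); heap: [0-30 FREE]
Op 5: c = malloc(2) -> c = 0; heap: [0-1 ALLOC][2-30 FREE]
Op 6: d = malloc(4) -> d = 2; heap: [0-1 ALLOC][2-5 ALLOC][6-30 FREE]
Op 7: e = malloc(5) -> e = 6; heap: [0-1 ALLOC][2-5 ALLOC][6-10 ALLOC][11-30 FREE]
Op 8: free(d) -> (freed d); heap: [0-1 ALLOC][2-5 FREE][6-10 ALLOC][11-30 FREE]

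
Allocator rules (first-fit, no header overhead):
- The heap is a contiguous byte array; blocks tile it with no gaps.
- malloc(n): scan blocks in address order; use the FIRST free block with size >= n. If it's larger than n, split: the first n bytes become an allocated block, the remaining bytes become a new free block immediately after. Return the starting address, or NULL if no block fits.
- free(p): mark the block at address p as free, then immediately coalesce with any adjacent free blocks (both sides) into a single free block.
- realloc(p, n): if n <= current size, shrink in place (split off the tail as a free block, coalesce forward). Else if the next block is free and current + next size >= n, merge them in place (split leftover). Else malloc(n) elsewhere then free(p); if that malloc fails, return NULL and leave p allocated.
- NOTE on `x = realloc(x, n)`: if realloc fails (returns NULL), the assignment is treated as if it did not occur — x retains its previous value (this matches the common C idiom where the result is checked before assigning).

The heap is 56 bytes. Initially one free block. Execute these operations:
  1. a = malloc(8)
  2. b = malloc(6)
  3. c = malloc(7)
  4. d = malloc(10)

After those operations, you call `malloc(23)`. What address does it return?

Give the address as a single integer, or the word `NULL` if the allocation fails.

Op 1: a = malloc(8) -> a = 0; heap: [0-7 ALLOC][8-55 FREE]
Op 2: b = malloc(6) -> b = 8; heap: [0-7 ALLOC][8-13 ALLOC][14-55 FREE]
Op 3: c = malloc(7) -> c = 14; heap: [0-7 ALLOC][8-13 ALLOC][14-20 ALLOC][21-55 FREE]
Op 4: d = malloc(10) -> d = 21; heap: [0-7 ALLOC][8-13 ALLOC][14-20 ALLOC][21-30 ALLOC][31-55 FREE]
malloc(23): first-fit scan over [0-7 ALLOC][8-13 ALLOC][14-20 ALLOC][21-30 ALLOC][31-55 FREE] -> 31

Answer: 31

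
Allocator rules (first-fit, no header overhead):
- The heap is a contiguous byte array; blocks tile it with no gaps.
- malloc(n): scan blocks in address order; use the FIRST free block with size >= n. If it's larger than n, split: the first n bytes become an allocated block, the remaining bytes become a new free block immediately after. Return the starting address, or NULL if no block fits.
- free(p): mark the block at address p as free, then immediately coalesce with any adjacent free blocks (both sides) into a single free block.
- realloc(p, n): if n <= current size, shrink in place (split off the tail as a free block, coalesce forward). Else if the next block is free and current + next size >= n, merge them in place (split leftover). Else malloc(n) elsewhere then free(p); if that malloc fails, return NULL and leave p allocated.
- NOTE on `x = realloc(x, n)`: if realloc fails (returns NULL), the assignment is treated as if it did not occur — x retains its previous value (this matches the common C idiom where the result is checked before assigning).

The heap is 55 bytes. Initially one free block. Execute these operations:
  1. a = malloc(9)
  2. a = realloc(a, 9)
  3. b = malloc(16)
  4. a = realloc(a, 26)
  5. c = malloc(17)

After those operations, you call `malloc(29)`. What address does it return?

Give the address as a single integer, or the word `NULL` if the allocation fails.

Op 1: a = malloc(9) -> a = 0; heap: [0-8 ALLOC][9-54 FREE]
Op 2: a = realloc(a, 9) -> a = 0; heap: [0-8 ALLOC][9-54 FREE]
Op 3: b = malloc(16) -> b = 9; heap: [0-8 ALLOC][9-24 ALLOC][25-54 FREE]
Op 4: a = realloc(a, 26) -> a = 25; heap: [0-8 FREE][9-24 ALLOC][25-50 ALLOC][51-54 FREE]
Op 5: c = malloc(17) -> c = NULL; heap: [0-8 FREE][9-24 ALLOC][25-50 ALLOC][51-54 FREE]
malloc(29): first-fit scan over [0-8 FREE][9-24 ALLOC][25-50 ALLOC][51-54 FREE] -> NULL

Answer: NULL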